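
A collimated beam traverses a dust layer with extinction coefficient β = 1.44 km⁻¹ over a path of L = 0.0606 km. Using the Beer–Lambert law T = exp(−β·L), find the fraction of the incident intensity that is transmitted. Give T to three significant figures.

0.916

τ = β·L = 1.44 × 0.0606 = 0.0873.
T = exp(−0.0873) = 0.9164.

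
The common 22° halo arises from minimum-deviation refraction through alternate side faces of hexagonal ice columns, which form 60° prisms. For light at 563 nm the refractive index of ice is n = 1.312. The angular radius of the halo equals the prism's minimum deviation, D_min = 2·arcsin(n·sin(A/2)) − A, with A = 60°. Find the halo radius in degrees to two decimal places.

n·sin(A/2) = 1.312 × sin 30° = 1.312 × 0.5000 = 0.6560.
D_min = 2·arcsin(0.6560) − 60° = 2 × 40.996° − 60° = 21.991°.

21.99°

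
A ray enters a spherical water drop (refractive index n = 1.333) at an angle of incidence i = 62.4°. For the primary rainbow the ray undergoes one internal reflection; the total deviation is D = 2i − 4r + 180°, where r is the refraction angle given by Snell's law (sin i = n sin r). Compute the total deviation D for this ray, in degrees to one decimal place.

sin r = sin 62.4° / 1.333 = 0.8862/1.333 = 0.6648; r = 41.67°.
D = 2·62.4° − 4·41.67° + 180° = 124.80° − 166.67° + 180° = 138.13°.

138.1°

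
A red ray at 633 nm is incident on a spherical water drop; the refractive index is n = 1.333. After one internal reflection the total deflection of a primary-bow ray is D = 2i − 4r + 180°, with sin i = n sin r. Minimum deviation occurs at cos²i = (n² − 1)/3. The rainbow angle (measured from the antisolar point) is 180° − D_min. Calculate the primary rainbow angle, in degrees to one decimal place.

42.1°

cos²i = (1.77689 − 1)/3 = 0.25896; i = arccos(0.50888) = 59.410°.
sin r = sin 59.410°/1.333 = 0.64579; r = 40.225°.
D_min = 2·59.410° − 4·40.225° + 180° = 137.922°.
Rainbow angle = 180° − D_min = 42.078°.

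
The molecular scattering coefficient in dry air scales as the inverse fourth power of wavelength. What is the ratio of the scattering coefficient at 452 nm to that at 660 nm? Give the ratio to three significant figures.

Rayleigh scattering ∝ λ⁻⁴, so the ratio of coefficients is the inverse fourth power of the wavelength ratio.
σ(452)/σ(660) = (660/452)⁴ = (1.4602)⁴ = 4.546.

4.55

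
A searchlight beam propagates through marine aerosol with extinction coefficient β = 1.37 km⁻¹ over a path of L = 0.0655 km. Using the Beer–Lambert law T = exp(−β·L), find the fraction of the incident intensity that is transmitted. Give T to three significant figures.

0.914

τ = β·L = 1.37 × 0.0655 = 0.0897.
T = exp(−0.0897) = 0.9142.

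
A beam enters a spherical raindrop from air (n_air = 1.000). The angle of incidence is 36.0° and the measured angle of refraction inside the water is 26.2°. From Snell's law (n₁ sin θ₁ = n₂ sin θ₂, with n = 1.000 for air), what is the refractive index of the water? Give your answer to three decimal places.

n = sin θ_i / sin θ_r = sin 36.0° / sin 26.2° = 0.5878 / 0.4415 = 1.3313.

1.331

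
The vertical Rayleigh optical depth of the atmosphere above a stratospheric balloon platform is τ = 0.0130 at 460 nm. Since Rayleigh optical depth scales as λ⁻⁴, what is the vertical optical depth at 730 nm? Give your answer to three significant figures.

0.00205

τ(730 nm) = τ(460 nm) × (460/730)⁴ = 0.0130 × (0.6301)⁴ = 0.0130 × 0.1577 = 0.0020.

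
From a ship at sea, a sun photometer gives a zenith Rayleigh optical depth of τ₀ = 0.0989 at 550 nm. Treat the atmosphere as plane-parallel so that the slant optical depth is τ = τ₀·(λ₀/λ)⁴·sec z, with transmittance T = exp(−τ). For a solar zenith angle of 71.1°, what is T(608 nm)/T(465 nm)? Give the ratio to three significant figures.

Airmass: sec 71.1° = 3.0872.
τ(608 nm) = 0.0989 × (550/608)⁴ × 3.0872 = 0.0989 × 0.6696 × 3.0872 = 0.2045.
τ(465 nm) = 0.0989 × (550/465)⁴ × 3.0872 = 0.0989 × 1.9572 × 3.0872 = 0.5976.
T(608)/T(465) = exp(τ_B − τ_A) = exp(0.3931) = 1.4816.

1.48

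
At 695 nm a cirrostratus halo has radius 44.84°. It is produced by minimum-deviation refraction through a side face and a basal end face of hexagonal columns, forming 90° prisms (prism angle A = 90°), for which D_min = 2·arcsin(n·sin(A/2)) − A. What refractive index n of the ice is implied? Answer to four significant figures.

Rearranging: n = sin((D_min + A)/2) / sin(A/2).
(D_min + A)/2 = (44.84° + 90°)/2 = 67.420°.
n = sin 67.420° / sin 45° = 0.9233 / 0.7071 = 1.3058.

1.306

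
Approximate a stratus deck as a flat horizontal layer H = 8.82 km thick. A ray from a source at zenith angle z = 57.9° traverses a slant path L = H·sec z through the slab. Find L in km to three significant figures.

sec z = 1/cos 57.9° = 1.8818.
L = 8.82 × 1.8818 = 16.598 km.

16.6 km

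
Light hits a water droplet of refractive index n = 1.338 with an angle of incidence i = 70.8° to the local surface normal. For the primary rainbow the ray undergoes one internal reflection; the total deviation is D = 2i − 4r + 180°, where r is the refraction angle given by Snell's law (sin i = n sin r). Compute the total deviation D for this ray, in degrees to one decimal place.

142.0°

sin r = sin 70.8° / 1.338 = 0.9444/1.338 = 0.7058; r = 44.90°.
D = 2·70.8° − 4·44.90° + 180° = 141.60° − 179.58° + 180° = 142.02°.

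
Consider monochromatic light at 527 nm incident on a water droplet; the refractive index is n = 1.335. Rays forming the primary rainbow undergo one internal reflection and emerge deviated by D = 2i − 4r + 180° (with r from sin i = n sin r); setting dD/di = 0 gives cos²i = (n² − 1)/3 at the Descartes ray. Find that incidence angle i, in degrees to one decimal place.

cos²i = (1.335² − 1)/3 = (1.78222 − 1)/3 = 0.26074.
cos i = 0.51063, so i = 59.294°.

59.3°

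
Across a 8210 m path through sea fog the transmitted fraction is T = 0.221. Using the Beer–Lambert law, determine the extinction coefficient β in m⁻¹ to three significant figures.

Beer–Lambert: T = exp(−βL) ⇒ β = −ln(T)/L = −ln(0.221)/8210 = 1.5096/8210 = 0.0001839 m⁻¹.

0.000184 m⁻¹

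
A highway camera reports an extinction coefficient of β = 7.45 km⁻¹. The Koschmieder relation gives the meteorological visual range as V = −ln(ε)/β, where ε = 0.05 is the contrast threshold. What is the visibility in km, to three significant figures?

V = −ln(0.05) / 7.45 = 2.996 / 7.45 = 0.4021 km.

0.402 km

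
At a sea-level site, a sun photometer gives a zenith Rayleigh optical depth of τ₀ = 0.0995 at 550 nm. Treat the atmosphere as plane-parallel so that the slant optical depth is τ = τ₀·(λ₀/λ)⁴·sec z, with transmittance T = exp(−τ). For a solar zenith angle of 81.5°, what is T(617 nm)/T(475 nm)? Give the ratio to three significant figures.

2.19

Airmass: sec 81.5° = 6.7655.
τ(617 nm) = 0.0995 × (550/617)⁴ × 6.7655 = 0.0995 × 0.6314 × 6.7655 = 0.4250.
τ(475 nm) = 0.0995 × (550/475)⁴ × 6.7655 = 0.0995 × 1.7975 × 6.7655 = 1.2100.
T(617)/T(475) = exp(τ_B − τ_A) = exp(0.7850) = 2.1924.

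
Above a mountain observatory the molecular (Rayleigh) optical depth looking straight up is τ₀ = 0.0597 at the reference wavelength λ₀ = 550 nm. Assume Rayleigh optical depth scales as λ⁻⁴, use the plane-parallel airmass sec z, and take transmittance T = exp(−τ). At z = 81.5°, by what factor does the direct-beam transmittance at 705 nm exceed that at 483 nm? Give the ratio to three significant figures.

1.70

Airmass: sec 81.5° = 6.7655.
τ(705 nm) = 0.0597 × (550/705)⁴ × 6.7655 = 0.0597 × 0.3704 × 6.7655 = 0.1496.
τ(483 nm) = 0.0597 × (550/483)⁴ × 6.7655 = 0.0597 × 1.6814 × 6.7655 = 0.6791.
T(705)/T(483) = exp(τ_B − τ_A) = exp(0.5295) = 1.6981.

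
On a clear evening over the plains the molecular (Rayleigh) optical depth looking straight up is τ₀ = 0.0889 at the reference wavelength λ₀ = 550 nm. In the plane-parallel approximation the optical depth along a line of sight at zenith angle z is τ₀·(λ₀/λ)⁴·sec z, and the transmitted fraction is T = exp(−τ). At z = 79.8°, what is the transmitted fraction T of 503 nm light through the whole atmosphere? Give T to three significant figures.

0.488

sec 79.8° = 5.6470.
τ = 0.0889 × (550/503)⁴ × 5.6470 = 0.0889 × 1.4295 × 5.6470 = 0.7176.
T = exp(−0.7176) = 0.4879.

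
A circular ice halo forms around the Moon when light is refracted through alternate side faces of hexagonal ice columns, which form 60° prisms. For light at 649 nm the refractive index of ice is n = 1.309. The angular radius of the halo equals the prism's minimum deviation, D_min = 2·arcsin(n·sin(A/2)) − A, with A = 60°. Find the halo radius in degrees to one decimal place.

21.8°

n·sin(A/2) = 1.309 × sin 30° = 1.309 × 0.5000 = 0.6545.
D_min = 2·arcsin(0.6545) − 60° = 2 × 40.882° − 60° = 21.763°.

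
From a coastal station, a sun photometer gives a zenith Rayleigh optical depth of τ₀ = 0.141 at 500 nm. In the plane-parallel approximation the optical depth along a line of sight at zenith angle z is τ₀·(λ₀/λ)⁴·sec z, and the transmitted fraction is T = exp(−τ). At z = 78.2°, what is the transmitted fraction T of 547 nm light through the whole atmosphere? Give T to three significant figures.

0.618

sec 78.2° = 4.8901.
τ = 0.141 × (500/547)⁴ × 4.8901 = 0.141 × 0.6981 × 4.8901 = 0.4814.
T = exp(−0.4814) = 0.6179.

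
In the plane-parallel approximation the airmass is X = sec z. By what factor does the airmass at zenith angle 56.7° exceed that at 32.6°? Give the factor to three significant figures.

X(56.7°)/X(32.6°) = sec 56.7° / sec 32.6° = cos 32.6° / cos 56.7° = 0.8425/0.5490 = 1.5345.

1.53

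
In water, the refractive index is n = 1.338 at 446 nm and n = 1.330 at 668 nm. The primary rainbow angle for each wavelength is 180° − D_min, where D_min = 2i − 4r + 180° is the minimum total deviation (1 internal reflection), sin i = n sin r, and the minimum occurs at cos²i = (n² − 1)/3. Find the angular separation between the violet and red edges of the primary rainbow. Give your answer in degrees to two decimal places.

1.16°

At 446 nm (n = 1.338): cos²i = 0.26341 → i = 59.120°, r = 39.899°, D_min = 138.643°, rainbow angle = 41.357°.
At 668 nm (n = 1.330): cos²i = 0.25630 → i = 59.585°, r = 40.422°, D_min = 137.484°, rainbow angle = 42.516°.
Angular width = |41.357° − 42.516°| = 1.160°.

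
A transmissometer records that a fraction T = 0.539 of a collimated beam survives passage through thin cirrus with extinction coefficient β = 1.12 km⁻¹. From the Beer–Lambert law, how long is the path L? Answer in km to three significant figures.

0.552 km

Beer–Lambert: T = exp(−βL) ⇒ L = −ln(T)/β = −ln(0.539)/1.12 = 0.6180/1.12 = 0.5518 km.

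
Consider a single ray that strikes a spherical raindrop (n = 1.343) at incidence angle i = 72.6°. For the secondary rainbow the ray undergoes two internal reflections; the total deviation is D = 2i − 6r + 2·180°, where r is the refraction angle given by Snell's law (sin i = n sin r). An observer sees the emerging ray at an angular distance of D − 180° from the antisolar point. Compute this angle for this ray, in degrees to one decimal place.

53.5°

sin r = sin 72.6° / 1.343 = 0.9542/1.343 = 0.7105; r = 45.28°.
D = 2·72.6° − 6·45.28° + 2·180° = 145.20° − 271.67° + 360° = 233.53°.
Angle from antisolar point = D − 180° = 53.53°.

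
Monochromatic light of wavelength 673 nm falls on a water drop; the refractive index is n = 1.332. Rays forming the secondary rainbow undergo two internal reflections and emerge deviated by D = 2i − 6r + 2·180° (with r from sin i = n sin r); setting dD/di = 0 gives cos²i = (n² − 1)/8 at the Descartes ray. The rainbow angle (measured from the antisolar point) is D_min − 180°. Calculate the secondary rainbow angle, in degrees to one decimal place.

cos²i = (1.77422 − 1)/8 = 0.09678; i = arccos(0.31109) = 71.875°.
sin r = sin 71.875°/1.332 = 0.71350; r = 45.520°.
D_min = 2·71.875° − 6·45.520° + 360° = 230.628°.
Rainbow angle = D_min − 180° = 50.628°.

50.6°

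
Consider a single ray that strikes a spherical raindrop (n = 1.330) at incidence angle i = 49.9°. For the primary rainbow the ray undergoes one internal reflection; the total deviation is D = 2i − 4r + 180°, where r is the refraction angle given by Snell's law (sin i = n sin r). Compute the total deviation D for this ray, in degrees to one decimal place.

sin r = sin 49.9° / 1.330 = 0.7649/1.330 = 0.5751; r = 35.11°.
D = 2·49.9° − 4·35.11° + 180° = 99.80° − 140.43° + 180° = 139.37°.

139.4°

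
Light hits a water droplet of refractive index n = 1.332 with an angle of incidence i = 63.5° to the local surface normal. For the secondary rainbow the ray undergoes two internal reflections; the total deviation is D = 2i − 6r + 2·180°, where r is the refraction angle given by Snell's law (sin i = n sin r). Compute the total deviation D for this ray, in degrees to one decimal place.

sin r = sin 63.5° / 1.332 = 0.8949/1.332 = 0.6719; r = 42.21°.
D = 2·63.5° − 6·42.21° + 2·180° = 127.00° − 253.27° + 360° = 233.73°.

233.7°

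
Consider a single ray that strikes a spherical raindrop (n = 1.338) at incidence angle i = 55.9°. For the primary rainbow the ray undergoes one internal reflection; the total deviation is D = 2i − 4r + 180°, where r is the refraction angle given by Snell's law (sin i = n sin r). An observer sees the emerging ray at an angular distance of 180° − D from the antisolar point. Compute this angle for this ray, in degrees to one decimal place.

sin r = sin 55.9° / 1.338 = 0.8281/1.338 = 0.6189; r = 38.23°.
D = 2·55.9° − 4·38.23° + 180° = 111.80° − 152.94° + 180° = 138.86°.
Angle from antisolar point = 180° − D = 41.14°.

41.1°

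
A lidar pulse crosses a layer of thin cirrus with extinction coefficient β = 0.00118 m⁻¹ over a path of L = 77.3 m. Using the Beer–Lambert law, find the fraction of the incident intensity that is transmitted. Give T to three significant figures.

τ = β·L = 0.00118 × 77.3 = 0.0912.
T = exp(−0.0912) = 0.9128.

0.913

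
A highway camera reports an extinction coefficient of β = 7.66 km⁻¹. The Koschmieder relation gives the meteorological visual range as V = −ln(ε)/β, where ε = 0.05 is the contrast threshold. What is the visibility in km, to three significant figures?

0.391 km

V = −ln(0.05) / 7.66 = 2.996 / 7.66 = 0.3911 km.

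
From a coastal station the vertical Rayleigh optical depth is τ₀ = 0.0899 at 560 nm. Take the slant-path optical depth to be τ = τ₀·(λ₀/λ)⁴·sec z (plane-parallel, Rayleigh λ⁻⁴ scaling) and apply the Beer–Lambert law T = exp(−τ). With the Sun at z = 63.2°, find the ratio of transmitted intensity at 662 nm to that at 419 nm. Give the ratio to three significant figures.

Airmass: sec 63.2° = 2.2179.
τ(662 nm) = 0.0899 × (560/662)⁴ × 2.2179 = 0.0899 × 0.5121 × 2.2179 = 0.1021.
τ(419 nm) = 0.0899 × (560/419)⁴ × 2.2179 = 0.0899 × 3.1908 × 2.2179 = 0.6362.
T(662)/T(419) = exp(τ_B − τ_A) = exp(0.5341) = 1.7059.

1.71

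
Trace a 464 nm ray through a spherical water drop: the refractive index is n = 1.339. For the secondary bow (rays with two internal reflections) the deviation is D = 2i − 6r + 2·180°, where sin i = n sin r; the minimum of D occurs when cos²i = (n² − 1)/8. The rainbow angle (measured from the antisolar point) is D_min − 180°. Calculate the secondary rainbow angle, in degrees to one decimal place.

52.5°

cos²i = (1.79292 − 1)/8 = 0.09912; i = arccos(0.31483) = 71.650°.
sin r = sin 71.650°/1.339 = 0.70885; r = 45.141°.
D_min = 2·71.650° − 6·45.141° + 360° = 232.451°.
Rainbow angle = D_min − 180° = 52.451°.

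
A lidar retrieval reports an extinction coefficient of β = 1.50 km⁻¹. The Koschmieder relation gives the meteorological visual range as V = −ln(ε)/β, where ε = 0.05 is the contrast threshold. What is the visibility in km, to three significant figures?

V = −ln(0.05) / 1.50 = 2.996 / 1.50 = 1.9972 km.

2.00 km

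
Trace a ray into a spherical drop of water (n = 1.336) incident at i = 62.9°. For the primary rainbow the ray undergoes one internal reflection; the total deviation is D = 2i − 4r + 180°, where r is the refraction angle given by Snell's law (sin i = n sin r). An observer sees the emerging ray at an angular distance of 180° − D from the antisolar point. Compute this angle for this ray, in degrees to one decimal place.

sin r = sin 62.9° / 1.336 = 0.8902/1.336 = 0.6663; r = 41.78°.
D = 2·62.9° − 4·41.78° + 180° = 125.80° − 167.14° + 180° = 138.66°.
Angle from antisolar point = 180° − D = 41.34°.

41.3°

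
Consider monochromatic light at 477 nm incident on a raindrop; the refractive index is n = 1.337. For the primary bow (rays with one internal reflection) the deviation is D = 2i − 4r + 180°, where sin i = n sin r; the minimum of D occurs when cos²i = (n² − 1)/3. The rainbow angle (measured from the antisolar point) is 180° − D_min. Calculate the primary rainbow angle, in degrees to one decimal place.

41.5°

cos²i = (1.78757 − 1)/3 = 0.26252; i = arccos(0.51237) = 59.178°.
sin r = sin 59.178°/1.337 = 0.64231; r = 39.964°.
D_min = 2·59.178° − 4·39.964° + 180° = 138.500°.
Rainbow angle = 180° − D_min = 41.500°.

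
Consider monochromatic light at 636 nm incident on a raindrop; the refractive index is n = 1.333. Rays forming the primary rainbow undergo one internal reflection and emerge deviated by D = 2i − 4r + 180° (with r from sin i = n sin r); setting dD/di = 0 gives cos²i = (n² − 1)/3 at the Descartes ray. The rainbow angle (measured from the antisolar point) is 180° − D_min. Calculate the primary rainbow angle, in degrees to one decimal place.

42.1°

cos²i = (1.77689 − 1)/3 = 0.25896; i = arccos(0.50888) = 59.410°.
sin r = sin 59.410°/1.333 = 0.64579; r = 40.225°.
D_min = 2·59.410° − 4·40.225° + 180° = 137.922°.
Rainbow angle = 180° − D_min = 42.078°.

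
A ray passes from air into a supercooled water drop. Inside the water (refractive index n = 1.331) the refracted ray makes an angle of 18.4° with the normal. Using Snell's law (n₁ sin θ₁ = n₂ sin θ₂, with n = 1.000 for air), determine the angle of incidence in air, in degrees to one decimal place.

24.8°

Snell: sin θ_i = n · sin θ_r = 1.331 × sin 18.4° = 1.331 × 0.3156 = 0.4201.
θ_i = arcsin(0.4201) = 24.84°.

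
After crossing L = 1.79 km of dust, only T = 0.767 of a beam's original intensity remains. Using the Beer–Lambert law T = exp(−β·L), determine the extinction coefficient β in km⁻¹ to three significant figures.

Beer–Lambert: T = exp(−βL) ⇒ β = −ln(T)/L = −ln(0.767)/1.79 = 0.2653/1.79 = 0.1482 km⁻¹.

0.148 km⁻¹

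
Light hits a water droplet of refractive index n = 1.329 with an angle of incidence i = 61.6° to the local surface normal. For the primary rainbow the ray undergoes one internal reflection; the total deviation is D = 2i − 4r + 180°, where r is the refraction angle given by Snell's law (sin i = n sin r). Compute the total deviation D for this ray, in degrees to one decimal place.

sin r = sin 61.6° / 1.329 = 0.8796/1.329 = 0.6619; r = 41.44°.
D = 2·61.6° − 4·41.44° + 180° = 123.20° − 165.78° + 180° = 137.42°.

137.4°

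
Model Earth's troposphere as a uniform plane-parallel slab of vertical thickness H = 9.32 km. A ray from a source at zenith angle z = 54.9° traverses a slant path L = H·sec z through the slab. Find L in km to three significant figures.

16.2 km

sec z = 1/cos 54.9° = 1.7391.
L = 9.32 × 1.7391 = 16.209 km.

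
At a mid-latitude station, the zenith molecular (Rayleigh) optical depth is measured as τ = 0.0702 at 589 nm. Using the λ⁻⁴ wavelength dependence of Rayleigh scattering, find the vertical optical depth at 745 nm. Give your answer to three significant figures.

τ(745 nm) = τ(589 nm) × (589/745)⁴ = 0.0702 × (0.7906)⁴ = 0.0702 × 0.3907 = 0.0274.

0.0274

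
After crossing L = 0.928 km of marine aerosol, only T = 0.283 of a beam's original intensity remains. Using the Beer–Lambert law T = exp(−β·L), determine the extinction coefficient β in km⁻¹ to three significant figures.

1.36 km⁻¹

Beer–Lambert: T = exp(−βL) ⇒ β = −ln(T)/L = −ln(0.283)/0.928 = 1.2623/0.928 = 1.36 km⁻¹.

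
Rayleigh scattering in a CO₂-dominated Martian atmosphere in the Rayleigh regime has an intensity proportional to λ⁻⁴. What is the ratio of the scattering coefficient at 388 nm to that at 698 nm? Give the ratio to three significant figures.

Rayleigh scattering ∝ λ⁻⁴, so the ratio of coefficients is the inverse fourth power of the wavelength ratio.
σ(388)/σ(698) = (698/388)⁴ = (1.7990)⁴ = 10.47.

10.5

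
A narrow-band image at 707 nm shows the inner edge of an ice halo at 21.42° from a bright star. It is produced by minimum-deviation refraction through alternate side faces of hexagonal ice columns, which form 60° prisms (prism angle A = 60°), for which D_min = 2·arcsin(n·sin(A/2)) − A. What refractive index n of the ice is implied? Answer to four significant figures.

1.304

Rearranging: n = sin((D_min + A)/2) / sin(A/2).
(D_min + A)/2 = (21.42° + 60°)/2 = 40.710°.
n = sin 40.710° / sin 30° = 0.6522 / 0.5000 = 1.3045.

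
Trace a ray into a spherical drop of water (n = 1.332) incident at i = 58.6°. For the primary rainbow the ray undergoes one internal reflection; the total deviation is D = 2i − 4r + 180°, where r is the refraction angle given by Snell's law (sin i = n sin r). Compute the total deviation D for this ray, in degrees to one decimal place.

sin r = sin 58.6° / 1.332 = 0.8536/1.332 = 0.6408; r = 39.85°.
D = 2·58.6° − 4·39.85° + 180° = 117.20° − 159.41° + 180° = 137.79°.

137.8°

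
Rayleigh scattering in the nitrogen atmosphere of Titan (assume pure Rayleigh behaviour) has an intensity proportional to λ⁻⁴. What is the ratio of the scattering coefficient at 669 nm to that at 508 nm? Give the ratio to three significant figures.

Rayleigh scattering ∝ λ⁻⁴, so the ratio of coefficients is the inverse fourth power of the wavelength ratio.
σ(669)/σ(508) = (508/669)⁴ = (0.7593)⁴ = 0.3325.

0.332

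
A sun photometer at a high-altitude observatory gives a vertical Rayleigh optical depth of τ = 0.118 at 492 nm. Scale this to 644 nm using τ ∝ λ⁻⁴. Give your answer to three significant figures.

τ(644 nm) = τ(492 nm) × (492/644)⁴ = 0.118 × (0.7640)⁴ = 0.118 × 0.3407 = 0.0402.

0.0402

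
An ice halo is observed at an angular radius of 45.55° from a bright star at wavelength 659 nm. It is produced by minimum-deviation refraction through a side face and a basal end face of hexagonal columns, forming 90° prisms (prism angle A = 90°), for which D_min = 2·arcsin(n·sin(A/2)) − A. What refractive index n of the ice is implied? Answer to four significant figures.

Rearranging: n = sin((D_min + A)/2) / sin(A/2).
(D_min + A)/2 = (45.55° + 90°)/2 = 67.775°.
n = sin 67.775° / sin 45° = 0.9257 / 0.7071 = 1.3091.

1.309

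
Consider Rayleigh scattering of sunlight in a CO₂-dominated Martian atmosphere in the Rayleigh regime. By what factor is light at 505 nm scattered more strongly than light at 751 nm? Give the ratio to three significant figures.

4.89

Rayleigh scattering ∝ λ⁻⁴, so the ratio of coefficients is the inverse fourth power of the wavelength ratio.
σ(505)/σ(751) = (751/505)⁴ = (1.4871)⁴ = 4.891.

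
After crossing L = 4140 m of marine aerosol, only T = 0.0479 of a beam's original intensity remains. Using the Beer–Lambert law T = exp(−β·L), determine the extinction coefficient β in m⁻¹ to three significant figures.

0.000734 m⁻¹

Beer–Lambert: T = exp(−βL) ⇒ β = −ln(T)/L = −ln(0.0479)/4140 = 3.0386/4140 = 0.000734 m⁻¹.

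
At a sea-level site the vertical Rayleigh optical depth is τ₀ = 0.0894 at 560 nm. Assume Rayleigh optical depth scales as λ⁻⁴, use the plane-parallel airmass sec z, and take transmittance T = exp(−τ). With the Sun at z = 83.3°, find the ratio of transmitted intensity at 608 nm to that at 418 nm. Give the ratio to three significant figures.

Airmass: sec 83.3° = 8.5711.
τ(608 nm) = 0.0894 × (560/608)⁴ × 8.5711 = 0.0894 × 0.7197 × 8.5711 = 0.5515.
τ(418 nm) = 0.0894 × (560/418)⁴ × 8.5711 = 0.0894 × 3.2214 × 8.5711 = 2.4684.
T(608)/T(418) = exp(τ_B − τ_A) = exp(1.9170) = 6.8004.

6.80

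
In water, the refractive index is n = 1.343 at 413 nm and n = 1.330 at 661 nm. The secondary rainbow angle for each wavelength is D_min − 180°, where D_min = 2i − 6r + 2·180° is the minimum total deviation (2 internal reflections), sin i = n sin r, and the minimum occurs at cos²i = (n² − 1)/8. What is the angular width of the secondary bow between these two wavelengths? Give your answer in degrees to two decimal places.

3.38°

At 413 nm (n = 1.343): cos²i = 0.10046 → i = 71.522°, r = 44.928°, D_min = 233.478°, rainbow angle = 53.478°.
At 661 nm (n = 1.330): cos²i = 0.09611 → i = 71.940°, r = 45.630°, D_min = 230.101°, rainbow angle = 50.101°.
Angular width = |53.478° − 50.101°| = 3.377°.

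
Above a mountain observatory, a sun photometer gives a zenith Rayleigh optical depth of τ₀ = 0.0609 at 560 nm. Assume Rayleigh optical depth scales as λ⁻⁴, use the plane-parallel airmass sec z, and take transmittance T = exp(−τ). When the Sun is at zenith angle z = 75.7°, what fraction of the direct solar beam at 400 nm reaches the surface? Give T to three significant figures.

sec 75.7° = 4.0486.
τ = 0.0609 × (560/400)⁴ × 4.0486 = 0.0609 × 3.8416 × 4.0486 = 0.9472.
T = exp(−0.9472) = 0.3878.

0.388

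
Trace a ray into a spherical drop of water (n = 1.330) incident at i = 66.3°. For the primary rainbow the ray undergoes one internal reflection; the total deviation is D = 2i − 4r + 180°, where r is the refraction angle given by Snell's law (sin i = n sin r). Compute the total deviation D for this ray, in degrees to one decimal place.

138.6°

sin r = sin 66.3° / 1.330 = 0.9157/1.330 = 0.6885; r = 43.51°.
D = 2·66.3° − 4·43.51° + 180° = 132.60° − 174.04° + 180° = 138.56°.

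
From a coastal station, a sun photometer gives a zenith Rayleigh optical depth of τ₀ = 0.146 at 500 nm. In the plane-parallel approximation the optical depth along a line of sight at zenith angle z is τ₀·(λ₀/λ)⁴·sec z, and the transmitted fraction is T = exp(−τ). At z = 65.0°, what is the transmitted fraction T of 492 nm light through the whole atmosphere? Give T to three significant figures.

sec 65.0° = 2.3662.
τ = 0.146 × (500/492)⁴ × 2.3662 = 0.146 × 1.0666 × 2.3662 = 0.3685.
T = exp(−0.3685) = 0.6918.

0.692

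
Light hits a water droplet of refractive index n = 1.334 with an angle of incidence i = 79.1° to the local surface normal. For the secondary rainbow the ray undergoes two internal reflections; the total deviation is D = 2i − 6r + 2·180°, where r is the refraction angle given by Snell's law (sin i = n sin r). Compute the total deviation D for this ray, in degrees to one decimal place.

233.8°

sin r = sin 79.1° / 1.334 = 0.9820/1.334 = 0.7361; r = 47.40°.
D = 2·79.1° − 6·47.40° + 2·180° = 158.20° − 284.40° + 360° = 233.80°.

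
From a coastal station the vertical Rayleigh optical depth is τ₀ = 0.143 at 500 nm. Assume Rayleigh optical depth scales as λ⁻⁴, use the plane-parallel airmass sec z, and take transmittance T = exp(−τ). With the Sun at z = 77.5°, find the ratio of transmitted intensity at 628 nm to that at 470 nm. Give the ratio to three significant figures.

1.79

Airmass: sec 77.5° = 4.6202.
τ(628 nm) = 0.143 × (500/628)⁴ × 4.6202 = 0.143 × 0.4018 × 4.6202 = 0.2655.
τ(470 nm) = 0.143 × (500/470)⁴ × 4.6202 = 0.143 × 1.2808 × 4.6202 = 0.8462.
T(628)/T(470) = exp(τ_B − τ_A) = exp(0.5807) = 1.7874.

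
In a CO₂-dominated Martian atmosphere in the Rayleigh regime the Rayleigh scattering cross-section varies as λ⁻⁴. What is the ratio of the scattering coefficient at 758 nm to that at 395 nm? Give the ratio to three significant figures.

Rayleigh scattering ∝ λ⁻⁴, so the ratio of coefficients is the inverse fourth power of the wavelength ratio.
σ(758)/σ(395) = (395/758)⁴ = (0.5211)⁴ = 0.07374.

0.0737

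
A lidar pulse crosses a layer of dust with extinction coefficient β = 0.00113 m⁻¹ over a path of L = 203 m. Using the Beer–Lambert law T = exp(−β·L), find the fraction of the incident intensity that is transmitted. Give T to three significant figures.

0.795

τ = β·L = 0.00113 × 203 = 0.2294.
T = exp(−0.2294) = 0.7950.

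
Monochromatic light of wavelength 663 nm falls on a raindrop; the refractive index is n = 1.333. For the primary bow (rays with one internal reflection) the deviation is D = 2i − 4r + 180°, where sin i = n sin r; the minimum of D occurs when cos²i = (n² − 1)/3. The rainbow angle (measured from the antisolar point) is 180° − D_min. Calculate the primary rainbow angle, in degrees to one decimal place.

cos²i = (1.77689 − 1)/3 = 0.25896; i = arccos(0.50888) = 59.410°.
sin r = sin 59.410°/1.333 = 0.64579; r = 40.225°.
D_min = 2·59.410° − 4·40.225° + 180° = 137.922°.
Rainbow angle = 180° − D_min = 42.078°.

42.1°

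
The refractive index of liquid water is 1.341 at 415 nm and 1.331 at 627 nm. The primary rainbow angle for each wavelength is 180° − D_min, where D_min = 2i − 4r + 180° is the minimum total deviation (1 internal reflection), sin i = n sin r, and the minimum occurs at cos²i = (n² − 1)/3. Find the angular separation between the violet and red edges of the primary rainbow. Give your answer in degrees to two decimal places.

At 415 nm (n = 1.341): cos²i = 0.26609 → i = 58.946°, r = 39.705°, D_min = 139.071°, rainbow angle = 40.929°.
At 627 nm (n = 1.331): cos²i = 0.25719 → i = 59.527°, r = 40.356°, D_min = 137.630°, rainbow angle = 42.370°.
Angular width = |40.929° − 42.370°| = 1.441°.

1.44°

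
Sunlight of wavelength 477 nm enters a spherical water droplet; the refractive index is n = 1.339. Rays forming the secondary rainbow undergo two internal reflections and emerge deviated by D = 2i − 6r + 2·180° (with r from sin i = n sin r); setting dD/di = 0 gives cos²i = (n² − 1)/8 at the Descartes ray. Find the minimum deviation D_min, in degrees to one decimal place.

232.5°

cos²i = (1.79292 − 1)/8 = 0.09912; i = arccos(0.31483) = 71.650°.
sin r = sin 71.650°/1.339 = 0.70885; r = 45.141°.
D_min = 2·71.650° − 6·45.141° + 360° = 232.451°.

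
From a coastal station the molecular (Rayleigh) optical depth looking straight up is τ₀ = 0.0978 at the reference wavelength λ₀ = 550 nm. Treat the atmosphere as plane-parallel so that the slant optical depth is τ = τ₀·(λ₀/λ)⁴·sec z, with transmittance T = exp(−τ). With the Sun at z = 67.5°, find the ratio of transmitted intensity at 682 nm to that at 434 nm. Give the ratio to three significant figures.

Airmass: sec 67.5° = 2.6131.
τ(682 nm) = 0.0978 × (550/682)⁴ × 2.6131 = 0.0978 × 0.4230 × 2.6131 = 0.1081.
τ(434 nm) = 0.0978 × (550/434)⁴ × 2.6131 = 0.0978 × 2.5792 × 2.6131 = 0.6592.
T(682)/T(434) = exp(τ_B − τ_A) = exp(0.5511) = 1.7351.

1.74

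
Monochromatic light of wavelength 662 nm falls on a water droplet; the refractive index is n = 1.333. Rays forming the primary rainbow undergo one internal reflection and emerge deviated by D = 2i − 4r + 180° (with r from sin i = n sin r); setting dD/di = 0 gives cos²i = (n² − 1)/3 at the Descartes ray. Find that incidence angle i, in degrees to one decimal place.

cos²i = (1.333² − 1)/3 = (1.77689 − 1)/3 = 0.25896.
cos i = 0.50888, so i = 59.410°.

59.4°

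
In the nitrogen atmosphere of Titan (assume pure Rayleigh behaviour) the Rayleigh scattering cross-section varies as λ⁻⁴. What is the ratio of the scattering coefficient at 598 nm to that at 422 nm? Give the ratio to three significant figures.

0.248

Rayleigh scattering ∝ λ⁻⁴, so the ratio of coefficients is the inverse fourth power of the wavelength ratio.
σ(598)/σ(422) = (422/598)⁴ = (0.7057)⁴ = 0.248.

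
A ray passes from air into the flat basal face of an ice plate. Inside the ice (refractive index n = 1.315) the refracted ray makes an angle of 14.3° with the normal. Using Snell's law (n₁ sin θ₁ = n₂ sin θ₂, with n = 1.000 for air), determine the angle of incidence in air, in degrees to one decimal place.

19.0°

Snell: sin θ_i = n · sin θ_r = 1.315 × sin 14.3° = 1.315 × 0.2470 = 0.3248.
θ_i = arcsin(0.3248) = 18.95°.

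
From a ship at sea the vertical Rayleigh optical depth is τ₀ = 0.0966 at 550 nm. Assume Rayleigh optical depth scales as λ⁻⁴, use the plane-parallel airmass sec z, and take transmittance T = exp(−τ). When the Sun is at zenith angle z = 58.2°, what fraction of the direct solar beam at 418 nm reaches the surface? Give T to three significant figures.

0.577

sec 58.2° = 1.8977.
τ = 0.0966 × (550/418)⁴ × 1.8977 = 0.0966 × 2.9974 × 1.8977 = 0.5495.
T = exp(−0.5495) = 0.5773.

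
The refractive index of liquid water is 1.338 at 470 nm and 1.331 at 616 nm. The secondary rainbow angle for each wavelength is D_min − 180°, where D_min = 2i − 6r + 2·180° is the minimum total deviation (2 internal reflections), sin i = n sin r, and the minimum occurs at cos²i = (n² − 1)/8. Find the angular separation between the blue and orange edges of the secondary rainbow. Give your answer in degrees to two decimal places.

1.83°

At 470 nm (n = 1.338): cos²i = 0.09878 → i = 71.682°, r = 45.195°, D_min = 232.193°, rainbow angle = 52.193°.
At 616 nm (n = 1.331): cos²i = 0.09645 → i = 71.907°, r = 45.575°, D_min = 230.365°, rainbow angle = 50.365°.
Angular width = |52.193° − 50.365°| = 1.828°.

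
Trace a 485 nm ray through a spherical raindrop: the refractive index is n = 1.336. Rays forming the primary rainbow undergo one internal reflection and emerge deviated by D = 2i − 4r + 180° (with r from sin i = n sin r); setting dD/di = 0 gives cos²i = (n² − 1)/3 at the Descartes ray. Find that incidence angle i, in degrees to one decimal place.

59.2°

cos²i = (1.336² − 1)/3 = (1.78490 − 1)/3 = 0.26163.
cos i = 0.51150, so i = 59.236°.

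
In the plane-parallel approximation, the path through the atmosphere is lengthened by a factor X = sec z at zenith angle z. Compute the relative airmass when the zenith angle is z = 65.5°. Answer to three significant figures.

2.41

X = sec z = 1/cos 65.5° = 1/0.4147 = 2.4114.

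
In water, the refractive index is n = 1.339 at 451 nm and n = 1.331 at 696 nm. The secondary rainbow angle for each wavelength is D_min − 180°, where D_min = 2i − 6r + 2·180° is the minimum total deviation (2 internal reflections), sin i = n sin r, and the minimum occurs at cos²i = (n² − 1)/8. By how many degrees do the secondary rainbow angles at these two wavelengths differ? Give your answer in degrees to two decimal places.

2.09°

At 451 nm (n = 1.339): cos²i = 0.09912 → i = 71.650°, r = 45.141°, D_min = 232.451°, rainbow angle = 52.451°.
At 696 nm (n = 1.331): cos²i = 0.09645 → i = 71.907°, r = 45.575°, D_min = 230.365°, rainbow angle = 50.365°.
Angular width = |52.451° − 50.365°| = 2.086°.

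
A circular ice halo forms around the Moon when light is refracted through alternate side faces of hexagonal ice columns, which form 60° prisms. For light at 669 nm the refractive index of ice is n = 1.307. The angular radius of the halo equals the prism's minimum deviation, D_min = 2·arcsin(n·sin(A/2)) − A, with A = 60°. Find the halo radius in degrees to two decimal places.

n·sin(A/2) = 1.307 × sin 30° = 1.307 × 0.5000 = 0.6535.
D_min = 2·arcsin(0.6535) − 60° = 2 × 40.806° − 60° = 21.612°.

21.61°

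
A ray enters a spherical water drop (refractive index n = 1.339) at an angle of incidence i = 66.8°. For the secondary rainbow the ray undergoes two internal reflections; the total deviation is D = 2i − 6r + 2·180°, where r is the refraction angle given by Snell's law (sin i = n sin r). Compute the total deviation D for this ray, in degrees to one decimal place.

233.5°

sin r = sin 66.8° / 1.339 = 0.9191/1.339 = 0.6864; r = 43.35°.
D = 2·66.8° − 6·43.35° + 2·180° = 133.60° − 260.09° + 360° = 233.51°.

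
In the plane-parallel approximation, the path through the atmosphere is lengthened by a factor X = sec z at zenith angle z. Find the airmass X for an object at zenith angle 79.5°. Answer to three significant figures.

X = sec z = 1/cos 79.5° = 1/0.1822 = 5.4874.

5.49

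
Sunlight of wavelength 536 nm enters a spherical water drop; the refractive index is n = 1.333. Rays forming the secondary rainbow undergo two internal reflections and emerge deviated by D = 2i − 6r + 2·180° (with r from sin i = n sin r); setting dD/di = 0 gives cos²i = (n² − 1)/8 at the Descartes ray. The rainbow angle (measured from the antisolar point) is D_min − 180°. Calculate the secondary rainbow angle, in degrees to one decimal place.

50.9°

cos²i = (1.77689 − 1)/8 = 0.09711; i = arccos(0.31163) = 71.843°.
sin r = sin 71.843°/1.333 = 0.71283; r = 45.466°.
D_min = 2·71.843° − 6·45.466° + 360° = 230.891°.
Rainbow angle = D_min − 180° = 50.891°.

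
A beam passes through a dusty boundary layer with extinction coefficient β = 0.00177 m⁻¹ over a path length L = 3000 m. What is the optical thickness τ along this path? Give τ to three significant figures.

5.31

τ = β·L = 0.00177 × 3000 = 5.3100.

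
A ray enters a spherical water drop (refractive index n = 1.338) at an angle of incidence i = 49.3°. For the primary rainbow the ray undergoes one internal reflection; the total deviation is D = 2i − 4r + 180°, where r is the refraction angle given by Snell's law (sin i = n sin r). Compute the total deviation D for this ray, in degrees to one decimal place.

140.5°

sin r = sin 49.3° / 1.338 = 0.7581/1.338 = 0.5666; r = 34.51°.
D = 2·49.3° − 4·34.51° + 180° = 98.60° − 138.06° + 180° = 140.54°.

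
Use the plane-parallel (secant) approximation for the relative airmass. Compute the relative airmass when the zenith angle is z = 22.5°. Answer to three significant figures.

X = sec z = 1/cos 22.5° = 1/0.9239 = 1.0824.

1.08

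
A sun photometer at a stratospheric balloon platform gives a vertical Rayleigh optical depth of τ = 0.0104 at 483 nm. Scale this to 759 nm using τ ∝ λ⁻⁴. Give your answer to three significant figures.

0.00171

τ(759 nm) = τ(483 nm) × (483/759)⁴ = 0.0104 × (0.6364)⁴ = 0.0104 × 0.1640 = 0.0017.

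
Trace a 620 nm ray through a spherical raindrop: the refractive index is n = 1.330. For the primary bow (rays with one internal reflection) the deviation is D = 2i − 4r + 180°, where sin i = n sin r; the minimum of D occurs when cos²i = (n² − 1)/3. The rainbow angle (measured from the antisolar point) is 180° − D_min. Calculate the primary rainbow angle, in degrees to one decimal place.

42.5°

cos²i = (1.76890 − 1)/3 = 0.25630; i = arccos(0.50626) = 59.585°.
sin r = sin 59.585°/1.330 = 0.64841; r = 40.422°.
D_min = 2·59.585° − 4·40.422° + 180° = 137.484°.
Rainbow angle = 180° − D_min = 42.516°.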